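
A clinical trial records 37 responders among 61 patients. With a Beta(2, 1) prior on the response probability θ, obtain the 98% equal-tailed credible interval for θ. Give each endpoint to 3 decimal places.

Posterior: Beta(2+37, 1+24) = Beta(39, 25).
Equal-tailed 98% interval: the 0.01 and 0.99 quantiles of Beta(39, 25).
Posterior mean ≈ 0.609, SD ≈ 0.061; a Normal approximation gives roughly [0.469, 0.750].
Exact: F⁻¹(0.01) = 0.465; F⁻¹(0.99) = 0.744.

[0.465, 0.744]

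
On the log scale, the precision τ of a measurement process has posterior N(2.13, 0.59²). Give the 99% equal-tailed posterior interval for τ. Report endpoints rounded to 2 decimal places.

On the log scale the 99% interval is 2.13 ± 2.576 × 0.59 = [0.6103, 3.6497].
Exponentiate: [e^0.6103, e^3.6497] = [1.84, 38.46].

[1.84, 38.46]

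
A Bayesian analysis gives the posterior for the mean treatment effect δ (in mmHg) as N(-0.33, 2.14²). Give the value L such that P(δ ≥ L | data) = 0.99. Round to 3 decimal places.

Need L with P(δ ≥ L) = 0.99: L = -0.33 − z_{0.01}·2.14.
z = 2.326; L = -0.33 − 2.326 × 2.14 = -5.308.

-5.308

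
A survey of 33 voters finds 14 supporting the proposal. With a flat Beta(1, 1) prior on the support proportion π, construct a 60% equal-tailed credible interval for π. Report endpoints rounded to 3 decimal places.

[0.358, 0.499]

Posterior: Beta(1+14, 1+19) = Beta(15, 20).
Equal-tailed 60% interval: the 0.2 and 0.8 quantiles of Beta(15, 20).
Posterior mean ≈ 0.429, SD ≈ 0.082; a Normal approximation gives roughly [0.359, 0.498].
Exact: F⁻¹(0.2) = 0.358; F⁻¹(0.8) = 0.499.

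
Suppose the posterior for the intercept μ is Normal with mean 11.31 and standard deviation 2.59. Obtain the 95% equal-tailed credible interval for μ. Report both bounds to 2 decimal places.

[6.23, 16.39]

The posterior is symmetric, so the 95% equal-tailed interval is μ = 11.31 ± z·2.59 with z = 1.960.
Half-width: 1.960 × 2.59 = 5.08.
11.31 − 5.08 = 6.23; 11.31 + 5.08 = 16.39.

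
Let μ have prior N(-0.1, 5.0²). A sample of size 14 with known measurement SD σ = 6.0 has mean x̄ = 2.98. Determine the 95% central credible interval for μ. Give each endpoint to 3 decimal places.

Posterior precision = 1/5.0² + 14/6.0² = 0.0400 + 0.3889 = 0.4289, so posterior SD = 1.5270.
Posterior mean = (-0.1/5.0² + 14·2.98/6.0²) / 0.4289 = 2.6927.
Interval: 2.6927 ± 1.960 × 1.5270 → [-0.300, 5.686].

[-0.300, 5.686]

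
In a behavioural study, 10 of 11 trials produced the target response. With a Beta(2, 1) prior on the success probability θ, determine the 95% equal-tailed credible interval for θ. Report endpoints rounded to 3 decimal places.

[0.640, 0.981]

Posterior: Beta(2+10, 1+1) = Beta(12, 2).
Equal-tailed 95% interval: the 0.025 and 0.975 quantiles of Beta(12, 2).
Posterior mean ≈ 0.857, SD ≈ 0.090; a Normal approximation gives roughly [0.680, 1.034].
Exact: F⁻¹(0.025) = 0.640; F⁻¹(0.975) = 0.981.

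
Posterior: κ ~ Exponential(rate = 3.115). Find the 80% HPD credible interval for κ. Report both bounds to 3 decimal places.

The exponential density is strictly decreasing on [0, ∞), so the HPD interval is anchored at 0: [0, q] with P(κ ≤ q) = 0.80.
q = −ln(1 − 0.80) / 3.115 = 1.6094 / 3.115 = 0.517.

[0.000, 0.517]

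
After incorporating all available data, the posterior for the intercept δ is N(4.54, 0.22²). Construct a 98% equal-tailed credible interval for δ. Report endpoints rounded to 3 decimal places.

The posterior is symmetric, so the 98% equal-tailed interval is δ = 4.54 ± z·0.22 with z = 2.326.
Half-width: 2.326 × 0.22 = 0.512.
4.54 − 0.512 = 4.028; 4.54 + 0.512 = 5.052.

[4.028, 5.052]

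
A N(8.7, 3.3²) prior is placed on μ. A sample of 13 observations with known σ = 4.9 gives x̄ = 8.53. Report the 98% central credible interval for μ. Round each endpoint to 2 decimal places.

[5.63, 11.48]

Posterior precision = 1/3.3² + 13/4.9² = 0.0918 + 0.5414 = 0.6333, so posterior SD = 1.2566.
Posterior mean = (8.7/3.3² + 13·8.53/4.9²) / 0.6333 = 8.5547.
Interval: 8.5547 ± 2.326 × 1.2566 → [5.63, 11.48].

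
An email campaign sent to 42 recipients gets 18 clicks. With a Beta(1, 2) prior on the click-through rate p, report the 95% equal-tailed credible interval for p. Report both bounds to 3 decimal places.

Posterior: Beta(1+18, 2+24) = Beta(19, 26).
Equal-tailed 95% interval: the 0.025 and 0.975 quantiles of Beta(19, 26).
Posterior mean ≈ 0.422, SD ≈ 0.073; a Normal approximation gives roughly [0.279, 0.565].
Exact: F⁻¹(0.025) = 0.283; F⁻¹(0.975) = 0.568.

[0.283, 0.568]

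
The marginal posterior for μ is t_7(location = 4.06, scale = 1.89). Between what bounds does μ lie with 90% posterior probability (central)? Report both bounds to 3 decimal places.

[0.479, 7.641]

The t_7 distribution is symmetric; the 90% interval is 4.06 ± t·1.89 with t_{0.95,7} = 1.895.
Half-width: 1.895 × 1.89 = 3.581.
4.06 − 3.581 = 0.479; 4.06 + 3.581 = 7.641.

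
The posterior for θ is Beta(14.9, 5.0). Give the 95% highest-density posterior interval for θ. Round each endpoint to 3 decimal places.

The posterior is unimodal and skewed, so the HPD interval has equal density at both endpoints and is the shortest 95% interval.
Solving f(0.562) = f(0.921) with F(0.921) − F(0.562) = 0.95 gives [0.562, 0.921].
For comparison, the equal-tailed interval is [0.542, 0.908]; the HPD is narrower and shifted toward the mode.

[0.562, 0.921]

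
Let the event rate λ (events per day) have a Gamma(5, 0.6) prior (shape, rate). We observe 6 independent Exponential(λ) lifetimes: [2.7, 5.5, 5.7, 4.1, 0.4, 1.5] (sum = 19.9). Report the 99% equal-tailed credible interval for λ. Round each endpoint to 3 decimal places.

[0.211, 1.044]

Posterior: Gamma(5+6, 0.6+19.9) = Gamma(11, 20.5) (shape, rate).
Equal-tailed 99% interval: Gamma(11, 20.5) quantiles at 0.005 and 0.995.
Posterior mean ≈ 0.537, SD ≈ 0.162; a Normal approximation gives roughly [0.120, 0.953].
Exact: lower = 0.211; upper = 1.044.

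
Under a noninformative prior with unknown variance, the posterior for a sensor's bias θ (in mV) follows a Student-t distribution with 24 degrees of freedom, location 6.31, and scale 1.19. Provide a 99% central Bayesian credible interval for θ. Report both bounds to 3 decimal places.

The t_24 distribution is symmetric; the 99% interval is 6.31 ± t·1.19 with t_{0.995,24} = 2.797.
Half-width: 2.797 × 1.19 = 3.328.
6.31 − 3.328 = 2.982; 6.31 + 3.328 = 9.638.

[2.982, 9.638]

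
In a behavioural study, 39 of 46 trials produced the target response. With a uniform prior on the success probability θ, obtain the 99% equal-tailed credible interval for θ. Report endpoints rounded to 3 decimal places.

Posterior: Beta(1+39, 1+7) = Beta(40, 8).
Equal-tailed 99% interval: the 0.005 and 0.995 quantiles of Beta(40, 8).
Posterior mean ≈ 0.833, SD ≈ 0.053; a Normal approximation gives roughly [0.696, 0.970].
Exact: F⁻¹(0.005) = 0.673; F⁻¹(0.995) = 0.943.

[0.673, 0.943]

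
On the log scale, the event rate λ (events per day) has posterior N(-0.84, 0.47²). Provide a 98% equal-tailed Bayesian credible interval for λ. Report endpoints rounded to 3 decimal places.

[0.145, 1.288]

On the log scale the 98% interval is -0.84 ± 2.326 × 0.47 = [-1.9334, 0.2534].
Exponentiate: [e^-1.9334, e^0.2534] = [0.145, 1.288].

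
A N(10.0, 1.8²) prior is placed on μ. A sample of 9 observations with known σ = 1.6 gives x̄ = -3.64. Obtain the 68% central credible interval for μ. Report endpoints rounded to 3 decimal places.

Posterior precision = 1/1.8² + 9/1.6² = 0.3086 + 3.5156 = 3.8243, so posterior SD = 0.5114.
Posterior mean = (10.0/1.8² + 9·-3.64/1.6²) / 3.8243 = -2.5392.
Interval: -2.5392 ± 0.994 × 0.5114 → [-3.048, -2.031].

[-3.048, -2.031]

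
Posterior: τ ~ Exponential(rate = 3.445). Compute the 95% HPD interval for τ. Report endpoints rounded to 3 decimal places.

The exponential density is strictly decreasing on [0, ∞), so the HPD interval is anchored at 0: [0, q] with P(τ ≤ q) = 0.95.
q = −ln(1 − 0.95) / 3.445 = 2.9957 / 3.445 = 0.870.

[0.000, 0.870]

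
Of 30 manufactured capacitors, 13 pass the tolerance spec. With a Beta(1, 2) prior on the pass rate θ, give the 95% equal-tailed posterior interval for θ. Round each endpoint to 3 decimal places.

Posterior: Beta(1+13, 2+17) = Beta(14, 19).
Equal-tailed 95% interval: the 0.025 and 0.975 quantiles of Beta(14, 19).
Posterior mean ≈ 0.424, SD ≈ 0.085; a Normal approximation gives roughly [0.258, 0.590].
Exact: F⁻¹(0.025) = 0.264; F⁻¹(0.975) = 0.594.

[0.264, 0.594]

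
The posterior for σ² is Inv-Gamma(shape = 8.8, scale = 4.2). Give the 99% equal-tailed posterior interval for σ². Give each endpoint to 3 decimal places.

[0.230, 1.392]

Inverse-Gamma(8.8, 4.2) quantiles: F⁻¹(0.005) and F⁻¹(0.995).
Equivalently, 1/σ² ~ Gamma(8.8, rate = 4.2); invert its 0.995 and 0.005 quantiles.
Posterior mean ≈ 0.538, SD ≈ 0.206; a Normal approximation gives roughly [0.007, 1.070].
Exact: lower = 0.230; upper = 1.392.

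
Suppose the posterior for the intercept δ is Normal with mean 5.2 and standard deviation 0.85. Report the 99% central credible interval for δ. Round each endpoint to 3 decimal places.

The posterior is symmetric, so the 99% equal-tailed interval is δ = 5.2 ± z·0.85 with z = 2.576.
Half-width: 2.576 × 0.85 = 2.189.
5.2 − 2.189 = 3.011; 5.2 + 2.189 = 7.389.

[3.011, 7.389]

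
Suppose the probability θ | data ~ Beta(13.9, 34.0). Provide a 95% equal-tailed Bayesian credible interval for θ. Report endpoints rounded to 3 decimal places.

Posterior: Beta(13.9, 34.0).
Equal-tailed 95% interval: the 0.025 and 0.975 quantiles of Beta(13.9, 34.0).
Posterior mean ≈ 0.290, SD ≈ 0.065; a Normal approximation gives roughly [0.163, 0.417].
Exact: F⁻¹(0.025) = 0.172; F⁻¹(0.975) = 0.425.

[0.172, 0.425]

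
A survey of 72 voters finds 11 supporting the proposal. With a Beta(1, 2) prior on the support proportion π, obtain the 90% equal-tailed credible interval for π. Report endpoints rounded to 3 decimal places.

[0.096, 0.234]

Posterior: Beta(1+11, 2+61) = Beta(12, 63).
Equal-tailed 90% interval: the 0.05 and 0.95 quantiles of Beta(12, 63).
Posterior mean ≈ 0.160, SD ≈ 0.042; a Normal approximation gives roughly [0.091, 0.229].
Exact: F⁻¹(0.05) = 0.096; F⁻¹(0.95) = 0.234.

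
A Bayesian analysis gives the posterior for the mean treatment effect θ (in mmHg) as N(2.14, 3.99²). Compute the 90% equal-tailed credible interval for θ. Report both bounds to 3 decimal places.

The posterior is symmetric, so the 90% equal-tailed interval is θ = 2.14 ± z·3.99 with z = 1.645.
Half-width: 1.645 × 3.99 = 6.563.
2.14 − 6.563 = -4.423; 2.14 + 6.563 = 8.703.

[-4.423, 8.703]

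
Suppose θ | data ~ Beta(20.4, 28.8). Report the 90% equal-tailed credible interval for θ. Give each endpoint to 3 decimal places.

[0.302, 0.531]

Posterior: Beta(20.4, 28.8).
Equal-tailed 90% interval: the 0.05 and 0.95 quantiles of Beta(20.4, 28.8).
Posterior mean ≈ 0.415, SD ≈ 0.070; a Normal approximation gives roughly [0.300, 0.529].
Exact: F⁻¹(0.05) = 0.302; F⁻¹(0.95) = 0.531.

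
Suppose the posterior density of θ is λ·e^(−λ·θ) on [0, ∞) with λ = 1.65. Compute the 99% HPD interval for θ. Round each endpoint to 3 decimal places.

The exponential density is strictly decreasing on [0, ∞), so the HPD interval is anchored at 0: [0, q] with P(θ ≤ q) = 0.99.
q = −ln(1 − 0.99) / 1.65 = 4.6052 / 1.65 = 2.791.

[0.000, 2.791]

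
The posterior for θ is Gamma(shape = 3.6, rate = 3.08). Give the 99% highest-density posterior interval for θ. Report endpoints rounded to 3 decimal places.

[0.089, 3.078]

The posterior is unimodal and skewed, so the HPD interval has equal density at both endpoints and is the shortest 99% interval.
Solving f(0.089) = f(3.078) with F(3.078) − F(0.089) = 0.99 gives [0.089, 3.078].
For comparison, the equal-tailed interval is [0.172, 3.347]; the HPD is narrower and shifted toward the mode.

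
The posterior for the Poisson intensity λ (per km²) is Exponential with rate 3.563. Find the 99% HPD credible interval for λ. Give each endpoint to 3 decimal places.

[0.000, 1.292]

The exponential density is strictly decreasing on [0, ∞), so the HPD interval is anchored at 0: [0, q] with P(λ ≤ q) = 0.99.
q = −ln(1 − 0.99) / 3.563 = 4.6052 / 3.563 = 1.292.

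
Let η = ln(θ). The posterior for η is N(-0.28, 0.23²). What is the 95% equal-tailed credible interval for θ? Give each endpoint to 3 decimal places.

On the log scale the 95% interval is -0.28 ± 1.960 × 0.23 = [-0.7308, 0.1708].
Exponentiate: [e^-0.7308, e^0.1708] = [0.482, 1.186].

[0.482, 1.186]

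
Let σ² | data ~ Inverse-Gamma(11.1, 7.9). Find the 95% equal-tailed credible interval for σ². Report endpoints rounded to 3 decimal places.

Inverse-Gamma(11.1, 7.9) quantiles: F⁻¹(0.025) and F⁻¹(0.975).
Equivalently, 1/σ² ~ Gamma(11.1, rate = 7.9); invert its 0.975 and 0.025 quantiles.
Posterior mean ≈ 0.782, SD ≈ 0.259; a Normal approximation gives roughly [0.274, 1.290].
Exact: lower = 0.427; upper = 1.420.

[0.427, 1.420]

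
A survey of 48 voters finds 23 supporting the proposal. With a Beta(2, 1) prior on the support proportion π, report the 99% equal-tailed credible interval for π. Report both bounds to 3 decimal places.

Posterior: Beta(2+23, 1+25) = Beta(25, 26).
Equal-tailed 99% interval: the 0.005 and 0.995 quantiles of Beta(25, 26).
Posterior mean ≈ 0.490, SD ≈ 0.069; a Normal approximation gives roughly [0.312, 0.669].
Exact: F⁻¹(0.005) = 0.316; F⁻¹(0.995) = 0.666.

[0.316, 0.666]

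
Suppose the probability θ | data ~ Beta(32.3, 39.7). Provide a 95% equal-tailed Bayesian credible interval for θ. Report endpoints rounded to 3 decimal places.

[0.336, 0.564]

Posterior: Beta(32.3, 39.7).
Equal-tailed 95% interval: the 0.025 and 0.975 quantiles of Beta(32.3, 39.7).
Posterior mean ≈ 0.449, SD ≈ 0.058; a Normal approximation gives roughly [0.335, 0.563].
Exact: F⁻¹(0.025) = 0.336; F⁻¹(0.975) = 0.564.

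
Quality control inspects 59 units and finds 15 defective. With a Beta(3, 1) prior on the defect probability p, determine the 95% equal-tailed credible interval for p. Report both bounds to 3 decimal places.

Posterior: Beta(3+15, 1+44) = Beta(18, 45).
Equal-tailed 95% interval: the 0.025 and 0.975 quantiles of Beta(18, 45).
Posterior mean ≈ 0.286, SD ≈ 0.056; a Normal approximation gives roughly [0.175, 0.396].
Exact: F⁻¹(0.025) = 0.182; F⁻¹(0.975) = 0.402.

[0.182, 0.402]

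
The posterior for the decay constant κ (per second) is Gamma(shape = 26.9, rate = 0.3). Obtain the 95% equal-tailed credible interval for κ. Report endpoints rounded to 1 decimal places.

[59.0, 126.6]

Posterior: Gamma(shape 26.9, rate 0.3).
Equal-tailed 95% interval: Gamma(26.9, 0.3) quantiles at 0.025 and 0.975.
Posterior mean ≈ 89.7, SD ≈ 17.3; a Normal approximation gives roughly [55.8, 123.6].
Exact: lower = 59.0; upper = 126.6.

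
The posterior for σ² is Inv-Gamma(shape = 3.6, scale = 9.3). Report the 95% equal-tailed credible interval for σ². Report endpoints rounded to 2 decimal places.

Inverse-Gamma(3.6, 9.3) quantiles: F⁻¹(0.025) and F⁻¹(0.975).
Equivalently, 1/σ² ~ Gamma(3.6, rate = 9.3); invert its 0.975 and 0.025 quantiles.
Posterior mean ≈ 3.58, SD ≈ 2.83; a Normal approximation gives roughly [-1.97, 9.12].
Exact: lower = 1.14; upper = 10.42.

[1.14, 10.42]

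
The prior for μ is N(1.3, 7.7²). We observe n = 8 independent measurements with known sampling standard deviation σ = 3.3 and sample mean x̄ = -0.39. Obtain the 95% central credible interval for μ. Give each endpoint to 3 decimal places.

[-2.613, 1.909]

Posterior precision = 1/7.7² + 8/3.3² = 0.0169 + 0.7346 = 0.7515, so posterior SD = 1.1536.
Posterior mean = (1.3/7.7² + 8·-0.39/3.3²) / 0.7515 = -0.3521.
Interval: -0.3521 ± 1.960 × 1.1536 → [-2.613, 1.909].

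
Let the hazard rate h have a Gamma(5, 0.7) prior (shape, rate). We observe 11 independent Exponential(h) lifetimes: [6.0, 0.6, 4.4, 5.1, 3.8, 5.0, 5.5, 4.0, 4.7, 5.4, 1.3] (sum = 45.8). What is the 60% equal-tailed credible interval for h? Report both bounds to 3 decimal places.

Posterior: Gamma(5+11, 0.7+45.8) = Gamma(16, 46.5) (shape, rate).
Equal-tailed 60% interval: Gamma(16, 46.5) quantiles at 0.2 and 0.8.
Posterior mean ≈ 0.344, SD ≈ 0.086; a Normal approximation gives roughly [0.272, 0.416].
Exact: lower = 0.270; upper = 0.414.

[0.270, 0.414]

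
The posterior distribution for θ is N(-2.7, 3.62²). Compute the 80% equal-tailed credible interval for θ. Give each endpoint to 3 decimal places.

[-7.339, 1.939]

The posterior is symmetric, so the 80% equal-tailed interval is θ = -2.7 ± z·3.62 with z = 1.282.
Half-width: 1.282 × 3.62 = 4.639.
-2.7 − 4.639 = -7.339; -2.7 + 4.639 = 1.939.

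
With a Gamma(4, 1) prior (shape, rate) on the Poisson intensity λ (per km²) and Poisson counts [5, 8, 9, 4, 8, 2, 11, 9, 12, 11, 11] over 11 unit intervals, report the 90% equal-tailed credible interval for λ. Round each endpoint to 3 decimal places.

Posterior: Gamma(4+90, 1+11) = Gamma(94, 12) (shape, rate).
Equal-tailed 90% interval: Gamma(94, 12) quantiles at 0.05 and 0.95.
Posterior mean ≈ 7.833, SD ≈ 0.808; a Normal approximation gives roughly [6.504, 9.162].
Exact: lower = 6.553; upper = 9.208.

[6.553, 9.208]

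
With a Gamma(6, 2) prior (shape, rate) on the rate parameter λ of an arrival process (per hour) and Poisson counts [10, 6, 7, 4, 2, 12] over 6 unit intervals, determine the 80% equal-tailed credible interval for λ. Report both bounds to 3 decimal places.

[4.807, 6.997]

Posterior: Gamma(6+41, 2+6) = Gamma(47, 8) (shape, rate).
Equal-tailed 80% interval: Gamma(47, 8) quantiles at 0.1 and 0.9.
Posterior mean ≈ 5.875, SD ≈ 0.857; a Normal approximation gives roughly [4.777, 6.973].
Exact: lower = 4.807; upper = 6.997.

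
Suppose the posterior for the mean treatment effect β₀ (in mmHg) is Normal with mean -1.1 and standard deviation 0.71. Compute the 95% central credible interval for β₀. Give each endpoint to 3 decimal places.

The posterior is symmetric, so the 95% equal-tailed interval is β₀ = -1.1 ± z·0.71 with z = 1.960.
Half-width: 1.960 × 0.71 = 1.392.
-1.1 − 1.392 = -2.492; -1.1 + 1.392 = 0.292.

[-2.492, 0.292]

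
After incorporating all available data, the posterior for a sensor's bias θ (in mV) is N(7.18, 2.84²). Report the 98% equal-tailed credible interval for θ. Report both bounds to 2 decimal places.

The posterior is symmetric, so the 98% equal-tailed interval is θ = 7.18 ± z·2.84 with z = 2.326.
Half-width: 2.326 × 2.84 = 6.61.
7.18 − 6.61 = 0.57; 7.18 + 6.61 = 13.79.

[0.57, 13.79]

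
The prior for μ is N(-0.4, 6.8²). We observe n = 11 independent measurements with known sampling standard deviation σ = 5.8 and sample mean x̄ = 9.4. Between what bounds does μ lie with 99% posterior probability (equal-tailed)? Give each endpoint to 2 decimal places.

Posterior precision = 1/6.8² + 11/5.8² = 0.0216 + 0.3270 = 0.3486, so posterior SD = 1.6937.
Posterior mean = (-0.4/6.8² + 11·9.4/5.8²) / 0.3486 = 8.7921.
Interval: 8.7921 ± 2.576 × 1.6937 → [4.43, 13.15].

[4.43, 13.15]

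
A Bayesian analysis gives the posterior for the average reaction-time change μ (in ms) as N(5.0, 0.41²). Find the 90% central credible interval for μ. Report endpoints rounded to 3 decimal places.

The posterior is symmetric, so the 90% equal-tailed interval is μ = 5.0 ± z·0.41 with z = 1.645.
Half-width: 1.645 × 0.41 = 0.674.
5.0 − 0.674 = 4.326; 5.0 + 0.674 = 5.674.

[4.326, 5.674]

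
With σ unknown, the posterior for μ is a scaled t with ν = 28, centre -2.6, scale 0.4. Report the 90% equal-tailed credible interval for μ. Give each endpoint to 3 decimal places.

The t_28 distribution is symmetric; the 90% interval is -2.6 ± t·0.4 with t_{0.95,28} = 1.701.
Half-width: 1.701 × 0.4 = 0.680.
-2.6 − 0.680 = -3.280; -2.6 + 0.680 = -1.920.

[-3.280, -1.920]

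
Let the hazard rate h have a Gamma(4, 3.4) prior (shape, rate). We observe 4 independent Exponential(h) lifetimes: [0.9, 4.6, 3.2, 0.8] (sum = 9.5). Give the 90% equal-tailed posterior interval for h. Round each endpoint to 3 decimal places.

[0.309, 1.019]

Posterior: Gamma(4+4, 3.4+9.5) = Gamma(8, 12.9) (shape, rate).
Equal-tailed 90% interval: Gamma(8, 12.9) quantiles at 0.05 and 0.95.
Posterior mean ≈ 0.620, SD ≈ 0.219; a Normal approximation gives roughly [0.260, 0.981].
Exact: lower = 0.309; upper = 1.019.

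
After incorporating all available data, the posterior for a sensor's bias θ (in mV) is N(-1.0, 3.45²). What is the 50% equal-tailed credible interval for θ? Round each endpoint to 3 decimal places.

[-3.327, 1.327]

The posterior is symmetric, so the 50% equal-tailed interval is θ = -1.0 ± z·3.45 with z = 0.674.
Half-width: 0.674 × 3.45 = 2.327.
-1.0 − 2.327 = -3.327; -1.0 + 2.327 = 1.327.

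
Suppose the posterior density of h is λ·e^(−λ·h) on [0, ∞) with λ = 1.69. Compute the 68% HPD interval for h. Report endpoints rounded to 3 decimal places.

The exponential density is strictly decreasing on [0, ∞), so the HPD interval is anchored at 0: [0, q] with P(h ≤ q) = 0.68.
q = −ln(1 − 0.68) / 1.69 = 1.1394 / 1.69 = 0.674.

[0.000, 0.674]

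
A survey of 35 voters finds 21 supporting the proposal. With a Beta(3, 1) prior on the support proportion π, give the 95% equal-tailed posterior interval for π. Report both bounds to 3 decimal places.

[0.460, 0.760]

Posterior: Beta(3+21, 1+14) = Beta(24, 15).
Equal-tailed 95% interval: the 0.025 and 0.975 quantiles of Beta(24, 15).
Posterior mean ≈ 0.615, SD ≈ 0.077; a Normal approximation gives roughly [0.465, 0.766].
Exact: F⁻¹(0.025) = 0.460; F⁻¹(0.975) = 0.760.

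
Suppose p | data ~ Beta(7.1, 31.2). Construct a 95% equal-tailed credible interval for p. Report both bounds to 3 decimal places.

Posterior: Beta(7.1, 31.2).
Equal-tailed 95% interval: the 0.025 and 0.975 quantiles of Beta(7.1, 31.2).
Posterior mean ≈ 0.185, SD ≈ 0.062; a Normal approximation gives roughly [0.064, 0.307].
Exact: F⁻¹(0.025) = 0.081; F⁻¹(0.975) = 0.321.

[0.081, 0.321]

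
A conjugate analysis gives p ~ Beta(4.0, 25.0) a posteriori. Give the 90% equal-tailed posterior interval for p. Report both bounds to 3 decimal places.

Posterior: Beta(4.0, 25.0).
Equal-tailed 90% interval: the 0.05 and 0.95 quantiles of Beta(4.0, 25.0).
Posterior mean ≈ 0.138, SD ≈ 0.063; a Normal approximation gives roughly [0.034, 0.241].
Exact: F⁻¹(0.05) = 0.050; F⁻¹(0.95) = 0.254.

[0.050, 0.254]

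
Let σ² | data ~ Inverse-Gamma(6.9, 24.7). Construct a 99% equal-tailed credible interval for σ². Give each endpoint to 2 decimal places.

[1.59, 12.44]

Inverse-Gamma(6.9, 24.7) quantiles: F⁻¹(0.005) and F⁻¹(0.995).
Equivalently, 1/σ² ~ Gamma(6.9, rate = 24.7); invert its 0.995 and 0.005 quantiles.
Posterior mean ≈ 4.19, SD ≈ 1.89; a Normal approximation gives roughly [-0.69, 9.06].
Exact: lower = 1.59; upper = 12.44.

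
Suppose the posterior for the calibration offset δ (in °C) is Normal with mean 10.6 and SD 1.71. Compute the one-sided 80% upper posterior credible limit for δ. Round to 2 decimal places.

Need U with P(δ ≤ U) = 0.80: U = 10.6 + z_{0.2}·1.71.
z = 0.842; U = 10.6 + 0.842 × 1.71 = 12.04.

12.04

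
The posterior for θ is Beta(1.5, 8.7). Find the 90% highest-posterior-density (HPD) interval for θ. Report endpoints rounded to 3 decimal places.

[0.001, 0.296]

The posterior is unimodal and skewed, so the HPD interval has equal density at both endpoints and is the shortest 90% interval.
Solving f(0.001) = f(0.296) with F(0.296) − F(0.001) = 0.90 gives [0.001, 0.296].
For comparison, the equal-tailed interval is [0.019, 0.354]; the HPD is narrower and shifted toward the mode.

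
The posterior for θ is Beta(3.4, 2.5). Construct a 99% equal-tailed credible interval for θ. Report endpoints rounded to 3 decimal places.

Posterior: Beta(3.4, 2.5).
Equal-tailed 99% interval: the 0.005 and 0.995 quantiles of Beta(3.4, 2.5).
Posterior mean ≈ 0.576, SD ≈ 0.188; a Normal approximation gives roughly [0.092, 1.061].
Exact: F⁻¹(0.005) = 0.121; F⁻¹(0.995) = 0.951.

[0.121, 0.951]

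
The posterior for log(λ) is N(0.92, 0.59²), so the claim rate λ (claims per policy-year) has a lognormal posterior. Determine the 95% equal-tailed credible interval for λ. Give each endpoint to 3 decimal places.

On the log scale the 95% interval is 0.92 ± 1.960 × 0.59 = [-0.2364, 2.0764].
Exponentiate: [e^-0.2364, e^2.0764] = [0.789, 7.976].

[0.789, 7.976]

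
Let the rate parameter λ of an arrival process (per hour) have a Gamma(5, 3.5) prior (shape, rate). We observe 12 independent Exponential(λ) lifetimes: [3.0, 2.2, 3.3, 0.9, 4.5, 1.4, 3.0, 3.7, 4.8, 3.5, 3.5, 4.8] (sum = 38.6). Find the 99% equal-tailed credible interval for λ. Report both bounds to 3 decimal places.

[0.196, 0.700]

Posterior: Gamma(5+12, 3.5+38.6) = Gamma(17, 42.1) (shape, rate).
Equal-tailed 99% interval: Gamma(17, 42.1) quantiles at 0.005 and 0.995.
Posterior mean ≈ 0.404, SD ≈ 0.098; a Normal approximation gives roughly [0.152, 0.656].
Exact: lower = 0.196; upper = 0.700.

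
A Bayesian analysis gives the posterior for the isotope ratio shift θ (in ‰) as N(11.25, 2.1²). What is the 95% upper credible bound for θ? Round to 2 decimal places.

14.70

Need U with P(θ ≤ U) = 0.95: U = 11.25 + z_{0.05}·2.1.
z = 1.645; U = 11.25 + 1.645 × 2.1 = 14.70.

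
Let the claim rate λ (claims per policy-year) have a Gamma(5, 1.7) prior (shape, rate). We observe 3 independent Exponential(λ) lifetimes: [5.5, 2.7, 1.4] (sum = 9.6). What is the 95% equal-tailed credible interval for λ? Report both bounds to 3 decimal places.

[0.306, 1.276]

Posterior: Gamma(5+3, 1.7+9.6) = Gamma(8, 11.3) (shape, rate).
Equal-tailed 95% interval: Gamma(8, 11.3) quantiles at 0.025 and 0.975.
Posterior mean ≈ 0.708, SD ≈ 0.250; a Normal approximation gives roughly [0.217, 1.199].
Exact: lower = 0.306; upper = 1.276.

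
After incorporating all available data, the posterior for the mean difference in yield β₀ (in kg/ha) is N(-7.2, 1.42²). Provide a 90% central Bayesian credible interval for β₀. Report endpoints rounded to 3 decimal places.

[-9.536, -4.864]

The posterior is symmetric, so the 90% equal-tailed interval is β₀ = -7.2 ± z·1.42 with z = 1.645.
Half-width: 1.645 × 1.42 = 2.336.
-7.2 − 2.336 = -9.536; -7.2 + 2.336 = -4.864.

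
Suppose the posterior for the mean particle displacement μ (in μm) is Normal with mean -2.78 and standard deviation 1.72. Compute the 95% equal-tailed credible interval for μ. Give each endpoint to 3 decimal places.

[-6.151, 0.591]

The posterior is symmetric, so the 95% equal-tailed interval is μ = -2.78 ± z·1.72 with z = 1.960.
Half-width: 1.960 × 1.72 = 3.371.
-2.78 − 3.371 = -6.151; -2.78 + 3.371 = 0.591.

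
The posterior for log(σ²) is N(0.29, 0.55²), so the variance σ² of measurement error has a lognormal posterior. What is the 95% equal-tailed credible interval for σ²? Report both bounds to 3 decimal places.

On the log scale the 95% interval is 0.29 ± 1.960 × 0.55 = [-0.7880, 1.3680].
Exponentiate: [e^-0.7880, e^1.3680] = [0.455, 3.927].

[0.455, 3.927]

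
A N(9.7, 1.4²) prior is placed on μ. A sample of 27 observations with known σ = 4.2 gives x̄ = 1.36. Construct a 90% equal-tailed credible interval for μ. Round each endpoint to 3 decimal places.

Posterior precision = 1/1.4² + 27/4.2² = 0.5102 + 1.5306 = 2.0408, so posterior SD = 0.7000.
Posterior mean = (9.7/1.4² + 27·1.36/4.2²) / 2.0408 = 3.4450.
Interval: 3.4450 ± 1.645 × 0.7000 → [2.294, 4.596].

[2.294, 4.596]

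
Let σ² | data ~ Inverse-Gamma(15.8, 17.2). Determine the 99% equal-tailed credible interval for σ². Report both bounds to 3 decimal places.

[0.617, 2.314]

Inverse-Gamma(15.8, 17.2) quantiles: F⁻¹(0.005) and F⁻¹(0.995).
Equivalently, 1/σ² ~ Gamma(15.8, rate = 17.2); invert its 0.995 and 0.005 quantiles.
Posterior mean ≈ 1.162, SD ≈ 0.313; a Normal approximation gives roughly [0.356, 1.968].
Exact: lower = 0.617; upper = 2.314.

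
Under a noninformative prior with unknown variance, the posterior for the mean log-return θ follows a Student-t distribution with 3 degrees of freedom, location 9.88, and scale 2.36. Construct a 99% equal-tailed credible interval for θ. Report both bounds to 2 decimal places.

[-3.90, 23.66]

The t_3 distribution is symmetric; the 99% interval is 9.88 ± t·2.36 with t_{0.995,3} = 5.841.
Half-width: 5.841 × 2.36 = 13.78.
9.88 − 13.78 = -3.90; 9.88 + 13.78 = 23.66.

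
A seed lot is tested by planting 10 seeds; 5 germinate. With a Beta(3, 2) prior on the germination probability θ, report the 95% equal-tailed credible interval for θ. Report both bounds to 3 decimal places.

Posterior: Beta(3+5, 2+5) = Beta(8, 7).
Equal-tailed 95% interval: the 0.025 and 0.975 quantiles of Beta(8, 7).
Posterior mean ≈ 0.533, SD ≈ 0.125; a Normal approximation gives roughly [0.289, 0.778].
Exact: F⁻¹(0.025) = 0.289; F⁻¹(0.975) = 0.770.

[0.289, 0.770]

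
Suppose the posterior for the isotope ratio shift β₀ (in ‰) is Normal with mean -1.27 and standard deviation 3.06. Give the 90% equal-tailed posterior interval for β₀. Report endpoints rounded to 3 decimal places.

The posterior is symmetric, so the 90% equal-tailed interval is β₀ = -1.27 ± z·3.06 with z = 1.645.
Half-width: 1.645 × 3.06 = 5.033.
-1.27 − 5.033 = -6.303; -1.27 + 5.033 = 3.763.

[-6.303, 3.763]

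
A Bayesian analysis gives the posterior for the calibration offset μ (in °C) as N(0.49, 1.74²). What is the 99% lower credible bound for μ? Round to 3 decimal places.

Need L with P(μ ≥ L) = 0.99: L = 0.49 − z_{0.01}·1.74.
z = 2.326; L = 0.49 − 2.326 × 1.74 = -3.558.

-3.558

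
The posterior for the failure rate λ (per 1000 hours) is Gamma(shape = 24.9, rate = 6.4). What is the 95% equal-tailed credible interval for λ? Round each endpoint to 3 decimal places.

Posterior: Gamma(shape 24.9, rate 6.4).
Equal-tailed 95% interval: Gamma(24.9, 6.4) quantiles at 0.025 and 0.975.
Posterior mean ≈ 3.891, SD ≈ 0.780; a Normal approximation gives roughly [2.362, 5.419].
Exact: lower = 2.515; upper = 5.561.

[2.515, 5.561]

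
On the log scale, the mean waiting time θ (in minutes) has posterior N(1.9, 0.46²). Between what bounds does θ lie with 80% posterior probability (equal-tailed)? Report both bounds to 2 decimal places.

[3.71, 12.06]

On the log scale the 80% interval is 1.9 ± 1.282 × 0.46 = [1.3105, 2.4895].
Exponentiate: [e^1.3105, e^2.4895] = [3.71, 12.06].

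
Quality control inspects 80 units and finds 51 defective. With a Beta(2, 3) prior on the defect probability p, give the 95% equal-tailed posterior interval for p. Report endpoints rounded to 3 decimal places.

[0.519, 0.723]

Posterior: Beta(2+51, 3+29) = Beta(53, 32).
Equal-tailed 95% interval: the 0.025 and 0.975 quantiles of Beta(53, 32).
Posterior mean ≈ 0.624, SD ≈ 0.052; a Normal approximation gives roughly [0.521, 0.726].
Exact: F⁻¹(0.025) = 0.519; F⁻¹(0.975) = 0.723.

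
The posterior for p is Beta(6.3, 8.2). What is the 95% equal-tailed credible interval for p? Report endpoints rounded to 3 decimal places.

Posterior: Beta(6.3, 8.2).
Equal-tailed 95% interval: the 0.025 and 0.975 quantiles of Beta(6.3, 8.2).
Posterior mean ≈ 0.434, SD ≈ 0.126; a Normal approximation gives roughly [0.188, 0.681].
Exact: F⁻¹(0.025) = 0.200; F⁻¹(0.975) = 0.686.

[0.200, 0.686]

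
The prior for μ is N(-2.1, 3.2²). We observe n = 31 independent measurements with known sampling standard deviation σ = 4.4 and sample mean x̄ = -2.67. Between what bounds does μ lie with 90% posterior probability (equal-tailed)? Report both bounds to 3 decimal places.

Posterior precision = 1/3.2² + 31/4.4² = 0.0977 + 1.6012 = 1.6989, so posterior SD = 0.7672.
Posterior mean = (-2.1/3.2² + 31·-2.67/4.4²) / 1.6989 = -2.6372.
Interval: -2.6372 ± 1.645 × 0.7672 → [-3.899, -1.375].

[-3.899, -1.375]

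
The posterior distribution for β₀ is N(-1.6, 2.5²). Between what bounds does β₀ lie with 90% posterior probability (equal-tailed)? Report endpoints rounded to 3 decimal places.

[-5.712, 2.512]

The posterior is symmetric, so the 90% equal-tailed interval is β₀ = -1.6 ± z·2.5 with z = 1.645.
Half-width: 1.645 × 2.5 = 4.112.
-1.6 − 4.112 = -5.712; -1.6 + 4.112 = 2.512.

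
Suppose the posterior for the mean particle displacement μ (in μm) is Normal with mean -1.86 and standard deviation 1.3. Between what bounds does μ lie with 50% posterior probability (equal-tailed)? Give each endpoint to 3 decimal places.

The posterior is symmetric, so the 50% equal-tailed interval is μ = -1.86 ± z·1.3 with z = 0.674.
Half-width: 0.674 × 1.3 = 0.877.
-1.86 − 0.877 = -2.737; -1.86 + 0.877 = -0.983.

[-2.737, -0.983]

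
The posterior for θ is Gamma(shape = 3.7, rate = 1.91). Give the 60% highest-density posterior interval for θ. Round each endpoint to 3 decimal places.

[0.792, 2.297]

The posterior is unimodal and skewed, so the HPD interval has equal density at both endpoints and is the shortest 60% interval.
Solving f(0.792) = f(2.297) with F(2.297) − F(0.792) = 0.60 gives [0.792, 2.297].
For comparison, the equal-tailed interval is [1.081, 2.695]; the HPD is narrower and shifted toward the mode.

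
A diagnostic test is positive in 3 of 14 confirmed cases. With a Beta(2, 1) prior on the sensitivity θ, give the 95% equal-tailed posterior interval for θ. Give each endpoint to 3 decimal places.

[0.110, 0.524]

Posterior: Beta(2+3, 1+11) = Beta(5, 12).
Equal-tailed 95% interval: the 0.025 and 0.975 quantiles of Beta(5, 12).
Posterior mean ≈ 0.294, SD ≈ 0.107; a Normal approximation gives roughly [0.084, 0.505].
Exact: F⁻¹(0.025) = 0.110; F⁻¹(0.975) = 0.524.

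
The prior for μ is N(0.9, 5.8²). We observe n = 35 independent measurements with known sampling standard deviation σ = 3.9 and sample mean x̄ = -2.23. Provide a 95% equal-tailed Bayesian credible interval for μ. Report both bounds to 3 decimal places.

Posterior precision = 1/5.8² + 35/3.9² = 0.0297 + 2.3011 = 2.3308, so posterior SD = 0.6550.
Posterior mean = (0.9/5.8² + 35·-2.23/3.9²) / 2.3308 = -2.1901.
Interval: -2.1901 ± 1.960 × 0.6550 → [-3.474, -0.906].

[-3.474, -0.906]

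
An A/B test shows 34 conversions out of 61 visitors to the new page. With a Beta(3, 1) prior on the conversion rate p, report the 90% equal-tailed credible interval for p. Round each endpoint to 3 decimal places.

[0.468, 0.668]

Posterior: Beta(3+34, 1+27) = Beta(37, 28).
Equal-tailed 90% interval: the 0.05 and 0.95 quantiles of Beta(37, 28).
Posterior mean ≈ 0.569, SD ≈ 0.061; a Normal approximation gives roughly [0.469, 0.669].
Exact: F⁻¹(0.05) = 0.468; F⁻¹(0.95) = 0.668.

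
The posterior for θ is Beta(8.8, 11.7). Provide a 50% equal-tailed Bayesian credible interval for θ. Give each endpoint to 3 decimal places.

[0.354, 0.502]

Posterior: Beta(8.8, 11.7).
Equal-tailed 50% interval: the 0.25 and 0.75 quantiles of Beta(8.8, 11.7).
Posterior mean ≈ 0.429, SD ≈ 0.107; a Normal approximation gives roughly [0.357, 0.501].
Exact: F⁻¹(0.25) = 0.354; F⁻¹(0.75) = 0.502.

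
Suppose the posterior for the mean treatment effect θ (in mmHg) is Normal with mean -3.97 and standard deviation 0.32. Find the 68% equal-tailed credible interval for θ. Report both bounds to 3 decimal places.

[-4.288, -3.652]

The posterior is symmetric, so the 68% equal-tailed interval is θ = -3.97 ± z·0.32 with z = 0.994.
Half-width: 0.994 × 0.32 = 0.318.
-3.97 − 0.318 = -4.288; -3.97 + 0.318 = -3.652.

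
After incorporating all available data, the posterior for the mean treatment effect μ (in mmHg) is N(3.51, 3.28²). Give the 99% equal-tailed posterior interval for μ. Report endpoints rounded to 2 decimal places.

[-4.94, 11.96]

The posterior is symmetric, so the 99% equal-tailed interval is μ = 3.51 ± z·3.28 with z = 2.576.
Half-width: 2.576 × 3.28 = 8.45.
3.51 − 8.45 = -4.94; 3.51 + 8.45 = 11.96.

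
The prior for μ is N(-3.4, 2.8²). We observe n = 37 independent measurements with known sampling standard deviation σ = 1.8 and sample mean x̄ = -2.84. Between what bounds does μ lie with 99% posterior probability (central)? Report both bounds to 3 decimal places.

[-3.604, -2.088]

Posterior precision = 1/2.8² + 37/1.8² = 0.1276 + 11.4198 = 11.5473, so posterior SD = 0.2943.
Posterior mean = (-3.4/2.8² + 37·-2.84/1.8²) / 11.5473 = -2.8462.
Interval: -2.8462 ± 2.576 × 0.2943 → [-3.604, -2.088].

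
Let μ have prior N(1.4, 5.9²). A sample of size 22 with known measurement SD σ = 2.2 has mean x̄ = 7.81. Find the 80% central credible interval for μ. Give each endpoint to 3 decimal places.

Posterior precision = 1/5.9² + 22/2.2² = 0.0287 + 4.5455 = 4.5742, so posterior SD = 0.4676.
Posterior mean = (1.4/5.9² + 22·7.81/2.2²) / 4.5742 = 7.7697.
Interval: 7.7697 ± 1.282 × 0.4676 → [7.171, 8.369].

[7.171, 8.369]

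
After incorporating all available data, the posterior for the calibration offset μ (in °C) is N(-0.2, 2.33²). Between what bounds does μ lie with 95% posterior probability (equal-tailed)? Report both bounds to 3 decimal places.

The posterior is symmetric, so the 95% equal-tailed interval is μ = -0.2 ± z·2.33 with z = 1.960.
Half-width: 1.960 × 2.33 = 4.567.
-0.2 − 4.567 = -4.767; -0.2 + 4.567 = 4.367.

[-4.767, 4.367]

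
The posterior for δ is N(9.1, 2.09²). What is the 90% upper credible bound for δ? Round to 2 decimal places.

Need U with P(δ ≤ U) = 0.90: U = 9.1 + z_{0.1}·2.09.
z = 1.282; U = 9.1 + 1.282 × 2.09 = 11.78.

11.78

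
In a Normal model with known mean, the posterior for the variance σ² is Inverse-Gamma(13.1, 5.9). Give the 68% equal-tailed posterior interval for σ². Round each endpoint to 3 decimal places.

[0.354, 0.618]

Inverse-Gamma(13.1, 5.9) quantiles: F⁻¹(0.16) and F⁻¹(0.84).
Equivalently, 1/σ² ~ Gamma(13.1, rate = 5.9); invert its 0.84 and 0.16 quantiles.
Posterior mean ≈ 0.488, SD ≈ 0.146; a Normal approximation gives roughly [0.342, 0.633].
Exact: lower = 0.354; upper = 0.618.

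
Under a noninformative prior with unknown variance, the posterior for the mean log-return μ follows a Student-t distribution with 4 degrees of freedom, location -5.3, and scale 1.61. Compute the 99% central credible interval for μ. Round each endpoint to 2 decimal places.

[-12.71, 2.11]

The t_4 distribution is symmetric; the 99% interval is -5.3 ± t·1.61 with t_{0.995,4} = 4.604.
Half-width: 4.604 × 1.61 = 7.41.
-5.3 − 7.41 = -12.71; -5.3 + 7.41 = 2.11.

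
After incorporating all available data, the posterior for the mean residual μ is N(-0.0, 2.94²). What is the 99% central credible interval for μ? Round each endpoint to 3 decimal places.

[-7.573, 7.573]

The posterior is symmetric, so the 99% equal-tailed interval is μ = -0.0 ± z·2.94 with z = 2.576.
Half-width: 2.576 × 2.94 = 7.573.
-0.0 − 7.573 = -7.573; -0.0 + 7.573 = 7.573.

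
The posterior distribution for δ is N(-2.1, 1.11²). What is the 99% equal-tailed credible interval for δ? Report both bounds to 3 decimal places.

The posterior is symmetric, so the 99% equal-tailed interval is δ = -2.1 ± z·1.11 with z = 2.576.
Half-width: 2.576 × 1.11 = 2.859.
-2.1 − 2.859 = -4.959; -2.1 + 2.859 = 0.759.

[-4.959, 0.759]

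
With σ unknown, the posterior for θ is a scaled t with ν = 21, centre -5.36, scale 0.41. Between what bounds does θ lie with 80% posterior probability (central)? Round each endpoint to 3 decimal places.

[-5.903, -4.817]

The t_21 distribution is symmetric; the 80% interval is -5.36 ± t·0.41 with t_{0.9,21} = 1.323.
Half-width: 1.323 × 0.41 = 0.543.
-5.36 − 0.543 = -5.903; -5.36 + 0.543 = -4.817.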